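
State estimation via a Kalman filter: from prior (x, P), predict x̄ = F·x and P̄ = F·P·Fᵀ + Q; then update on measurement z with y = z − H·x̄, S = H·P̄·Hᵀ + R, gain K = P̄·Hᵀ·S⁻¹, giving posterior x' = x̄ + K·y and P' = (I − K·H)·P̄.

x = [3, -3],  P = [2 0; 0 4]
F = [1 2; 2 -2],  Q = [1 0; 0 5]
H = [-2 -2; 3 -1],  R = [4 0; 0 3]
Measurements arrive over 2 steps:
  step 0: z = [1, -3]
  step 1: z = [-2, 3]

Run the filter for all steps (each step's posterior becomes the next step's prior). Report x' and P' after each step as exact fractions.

step 0: x̄ = F·x = [-3, 12]
step 0: P̄ = F·P·Fᵀ + Q = [19 -12; -12 29]
step 0: y = z − H·x̄ = [19, 18]
step 0: S = H·P̄·Hᵀ + R = [100 -8; -8 275]
step 0: K = P̄·Hᵀ·S⁻¹ = [-1649/13718 1697/6859; -4935/13718 -1693/6859]
step 0: x' = x̄ + K·y = [-11393/13718, 9903/13718]
step 0: P' = (I − K·H)·P̄ = [1685/6859 -36/6859; -36/6859 4971/6859]
step 1: x̄ = F·x = [8413/13718, -21296/6859]
step 1: P̄ = F·P·Fᵀ + Q = [28284/6859 -16586/6859; -16586/6859 61207/6859]
step 1: y = z − H·x̄ = [-47897/6859, -26677/13718]
step 1: S = H·P̄·Hᵀ + R = [252712/6859 19054/6859; 19054/6859 435856/6859]
step 1: K = P̄·Hᵀ·S⁻¹ = [-442123/4001421 950590/4001421; -893773/2667614 -320039/1333807]
step 1: x' = x̄ + K·y = [2461865/2667614, -398220/1333807]
step 1: P' = (I − K·H)·P̄ = [934004/4001421 -16586/1333807; -16586/1333807 910359/1333807]

step 0: x' = [-11393/13718, 9903/13718], P' = [1685/6859 -36/6859; -36/6859 4971/6859]
step 1: x' = [2461865/2667614, -398220/1333807], P' = [934004/4001421 -16586/1333807; -16586/1333807 910359/1333807]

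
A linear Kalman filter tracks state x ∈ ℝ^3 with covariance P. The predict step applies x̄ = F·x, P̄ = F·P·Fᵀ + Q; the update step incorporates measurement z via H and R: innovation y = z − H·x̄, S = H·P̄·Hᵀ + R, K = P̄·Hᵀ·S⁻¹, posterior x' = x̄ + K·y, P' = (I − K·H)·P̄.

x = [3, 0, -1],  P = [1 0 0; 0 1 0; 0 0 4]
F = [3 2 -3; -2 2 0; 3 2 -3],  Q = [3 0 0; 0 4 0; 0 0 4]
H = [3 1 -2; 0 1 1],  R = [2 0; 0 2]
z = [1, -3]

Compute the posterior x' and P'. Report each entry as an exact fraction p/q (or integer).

x̄ = F·x = [12, -6, 12]
P̄ = F·P·Fᵀ + Q = [52 -2 49; -2 12 -2; 49 -2 53]
y = z − H·x̄ = [-5, -9]
S = H·P̄·Hᵀ + R = [102 49; 49 63]
K = P̄·Hᵀ·S⁻¹ = [7/23 82/161; 4/115 106/805; -6/575 3291/4025]
x' = x̄ + K·y = [949/161, -5924/805, 18891/4025]
P' = (I − K·H)·P̄ = [1774/161 -1632/161 1796/161; -1632/161 1664/161 -8108/805; 1796/161 -8108/805 47122/4025]

x' = [949/161, -5924/805, 18891/4025]
P' = [1774/161 -1632/161 1796/161; -1632/161 1664/161 -8108/805; 1796/161 -8108/805 47122/4025]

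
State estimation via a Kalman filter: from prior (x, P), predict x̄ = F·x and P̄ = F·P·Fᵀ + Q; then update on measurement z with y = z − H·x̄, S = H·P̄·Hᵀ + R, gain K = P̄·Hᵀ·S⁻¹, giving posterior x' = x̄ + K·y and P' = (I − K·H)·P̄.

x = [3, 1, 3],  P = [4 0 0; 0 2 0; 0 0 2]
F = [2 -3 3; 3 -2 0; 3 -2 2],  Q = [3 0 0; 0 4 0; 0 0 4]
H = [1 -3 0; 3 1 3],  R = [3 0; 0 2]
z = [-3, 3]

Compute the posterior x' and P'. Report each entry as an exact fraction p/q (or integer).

x̄ = F·x = [12, 7, 13]
P̄ = F·P·Fᵀ + Q = [55 36 48; 36 48 44; 48 44 56]
y = z − H·x̄ = [6, -79]
S = H·P̄·Hᵀ + R = [274 -519; -519 2393]
K = P̄·Hᵀ·S⁻¹ = [52226/386321 67023/386321; -108972/386321 22860/386321; -16248/386321 53948/386321]
x' = x̄ + K·y = [-345609/386321, 244475/386321, 662793/386321]
P' = (I − K·H)·P̄ = [892698/386321 245340/386321 -929796/386321; 245340/386321 190752/386321 -293684/386321; -929796/386321 -293684/386321 1063656/386321]

x' = [-345609/386321, 244475/386321, 662793/386321]
P' = [892698/386321 245340/386321 -929796/386321; 245340/386321 190752/386321 -293684/386321; -929796/386321 -293684/386321 1063656/386321]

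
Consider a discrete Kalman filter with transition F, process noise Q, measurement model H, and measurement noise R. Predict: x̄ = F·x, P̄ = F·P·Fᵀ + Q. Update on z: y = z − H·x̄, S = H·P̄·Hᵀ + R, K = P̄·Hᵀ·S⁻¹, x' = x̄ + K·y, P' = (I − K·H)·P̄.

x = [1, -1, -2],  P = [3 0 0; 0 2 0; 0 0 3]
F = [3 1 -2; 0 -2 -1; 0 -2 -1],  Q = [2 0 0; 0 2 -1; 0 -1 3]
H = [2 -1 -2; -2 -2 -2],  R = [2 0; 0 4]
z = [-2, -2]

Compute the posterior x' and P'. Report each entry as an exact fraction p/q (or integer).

x' = [-2699/25352, 2177/3169, 1746/3169]
P' = [12245/25352 -1639/3169 1460/3169; -1639/3169 7474/3169 -4964/3169; 1460/3169 -4964/3169 4418/3169]

x̄ = F·x = [6, 4, 4]
P̄ = F·P·Fᵀ + Q = [43 2 2; 2 13 10; 2 10 14]
y = z − H·x̄ = [-2, 26]
S = H·P̄·Hᵀ + R = [259 -34; -34 396]
K = P̄·Hᵀ·S⁻¹ = [7121/25352 -10813/50704; -412/3169 -871/6338; -476/3169 -457/3169]
x' = x̄ + K·y = [-2699/25352, 2177/3169, 1746/3169]
P' = (I − K·H)·P̄ = [12245/25352 -1639/3169 1460/3169; -1639/3169 7474/3169 -4964/3169; 1460/3169 -4964/3169 4418/3169]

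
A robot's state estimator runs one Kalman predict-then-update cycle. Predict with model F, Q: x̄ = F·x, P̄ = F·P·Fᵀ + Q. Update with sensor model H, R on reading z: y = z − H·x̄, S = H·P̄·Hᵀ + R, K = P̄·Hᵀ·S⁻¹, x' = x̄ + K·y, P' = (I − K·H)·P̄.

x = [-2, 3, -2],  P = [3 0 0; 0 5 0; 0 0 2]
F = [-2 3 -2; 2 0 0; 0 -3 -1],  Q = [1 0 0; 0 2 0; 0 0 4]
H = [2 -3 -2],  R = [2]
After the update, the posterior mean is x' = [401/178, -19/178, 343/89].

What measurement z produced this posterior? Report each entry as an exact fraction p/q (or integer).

x̄ = F·x = [17, -4, -7]
P̄ = F·P·Fᵀ + Q = [66 -12 -41; -12 14 0; -41 0 51]
S = H·P̄·Hᵀ + R = [1068]
K = P̄·Hᵀ·S⁻¹ = [125/534; -11/178; -46/267]
x' − x̄ = [-2625/178, 693/178, 966/89] = K·y
y = (KᵀK)⁻¹·Kᵀ·(x' − x̄) = [-63]
z = y + H·x̄ = [-63] + [60] = [-3]

z = [-3]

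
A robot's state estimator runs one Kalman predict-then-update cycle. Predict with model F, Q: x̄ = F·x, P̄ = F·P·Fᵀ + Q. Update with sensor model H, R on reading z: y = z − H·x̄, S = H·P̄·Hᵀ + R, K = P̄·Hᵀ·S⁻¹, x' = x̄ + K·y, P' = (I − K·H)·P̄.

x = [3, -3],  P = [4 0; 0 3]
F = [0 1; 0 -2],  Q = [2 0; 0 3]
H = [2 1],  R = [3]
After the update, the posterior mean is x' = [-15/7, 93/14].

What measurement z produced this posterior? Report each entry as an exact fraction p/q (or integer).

x̄ = F·x = [-3, 6]
P̄ = F·P·Fᵀ + Q = [5 -6; -6 15]
S = H·P̄·Hᵀ + R = [14]
K = P̄·Hᵀ·S⁻¹ = [2/7; 3/14]
x' − x̄ = [6/7, 9/14] = K·y
y = (KᵀK)⁻¹·Kᵀ·(x' − x̄) = [3]
z = y + H·x̄ = [3] + [0] = [3]

z = [3]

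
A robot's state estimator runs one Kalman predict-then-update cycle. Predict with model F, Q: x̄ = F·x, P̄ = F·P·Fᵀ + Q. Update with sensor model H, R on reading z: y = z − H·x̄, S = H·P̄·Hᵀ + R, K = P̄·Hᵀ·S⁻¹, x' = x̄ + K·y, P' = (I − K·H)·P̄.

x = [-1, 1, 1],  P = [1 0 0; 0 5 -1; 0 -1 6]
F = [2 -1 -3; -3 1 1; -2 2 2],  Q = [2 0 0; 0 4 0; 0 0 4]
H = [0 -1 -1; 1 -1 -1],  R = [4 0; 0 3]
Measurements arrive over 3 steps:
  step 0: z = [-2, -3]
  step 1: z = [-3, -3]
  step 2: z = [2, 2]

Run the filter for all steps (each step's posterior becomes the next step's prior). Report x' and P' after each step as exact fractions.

step 0: x̄ = F·x = [-6, 5, 6]
step 0: P̄ = F·P·Fᵀ + Q = [59 -25 -42; -25 22 24; -42 24 44]
step 0: y = z − H·x̄ = [9, 14]
step 0: S = H·P̄·Hᵀ + R = [118 181; 181 310]
step 0: K = P̄·Hᵀ·S⁻¹ = [-2036/3819 2741/3819; -1409/3819 -52/3819; -390/1273 -224/1273]
step 0: x' = x̄ + K·y = [-2864/3819, 5686/3819, 992/1273]
step 0: P' = (I − K·H)·P̄ = [16367/3819 5480/3819 888/1273; 5480/3819 15512/3819 -3292/1273; 888/1273 -3292/1273 4852/1273]
step 1: x̄ = F·x = [-20342/3819, 17254/3819, 7684/1273]
step 1: P̄ = F·P·Fᵀ + Q = [106478/3819 -61174/3819 -15100/1273; -61174/3819 124031/3819 17894/1273; -15100/1273 17894/1273 18952/1273]
step 1: y = z − H·x̄ = [28849/3819, 863/67]
step 1: S = H·P̄·Hᵀ + R = [303527/3819 6925/67; 6925/67 10862/67]
step 1: K = P̄·Hᵀ·S⁻¹ = [-4748836/8409547 5920066/8409547; -4119793/8409547 -618196/8409547; -1813218/8409547 -960704/8409547]
step 1: x' = x̄ + K·y = [-4412728/8409547, -1090145/8409547, 24689542/8409547]
step 1: P' = (I − K·H)·P̄ = [36755542/8409547 14624584/8409547 4370760/8409547; 14624584/8409547 42740184/8409547 -26261012/8409547; 4370760/8409547 -26261012/8409547 33513884/8409547]
step 2: x̄ = F·x = [-81803937/8409547, 36837581/8409547, 56024250/8409547]
step 2: P̄ = F·P·Fᵀ + Q = [239692874/8409547 -137569760/8409547 -92042640/8409547; -137569760/8409547 274198046/8409547 116034588/8409547; -92042640/8409547 116034588/8409547 123625780/8409547]
step 2: y = z − H·x̄ = [109680925/8409547, 191484862/8409547]
step 2: S = H·P̄·Hᵀ + R = [663531190/8409547 859505402/8409547; 859505402/8409547 1354039317/8409547]
step 2: K = P̄·Hᵀ·S⁻¹ = [-5497692142/9495028879 968674470/1356432697; -4443837485/9495028879 -125760924/1356432697; -2343112760/9495028879 -119812048/1356432697]
step 2: x' = x̄ + K·y = [-9669631819/9495028879, -36410938986/9495028879, 13599037194/9495028879]
step 2: P' = (I − K·H)·P̄ = [42332932438/9495028879 15134370536/9495028879 6856398032/9495028879; 15134370536/9495028879 48129767416/9495028879 -30354417476/9495028879; 6856398032/9495028879 -30354417476/9495028879 39726868516/9495028879]

step 0: x' = [-2864/3819, 5686/3819, 992/1273], P' = [16367/3819 5480/3819 888/1273; 5480/3819 15512/3819 -3292/1273; 888/1273 -3292/1273 4852/1273]
step 1: x' = [-4412728/8409547, -1090145/8409547, 24689542/8409547], P' = [36755542/8409547 14624584/8409547 4370760/8409547; 14624584/8409547 42740184/8409547 -26261012/8409547; 4370760/8409547 -26261012/8409547 33513884/8409547]
step 2: x' = [-9669631819/9495028879, -36410938986/9495028879, 13599037194/9495028879], P' = [42332932438/9495028879 15134370536/9495028879 6856398032/9495028879; 15134370536/9495028879 48129767416/9495028879 -30354417476/9495028879; 6856398032/9495028879 -30354417476/9495028879 39726868516/9495028879]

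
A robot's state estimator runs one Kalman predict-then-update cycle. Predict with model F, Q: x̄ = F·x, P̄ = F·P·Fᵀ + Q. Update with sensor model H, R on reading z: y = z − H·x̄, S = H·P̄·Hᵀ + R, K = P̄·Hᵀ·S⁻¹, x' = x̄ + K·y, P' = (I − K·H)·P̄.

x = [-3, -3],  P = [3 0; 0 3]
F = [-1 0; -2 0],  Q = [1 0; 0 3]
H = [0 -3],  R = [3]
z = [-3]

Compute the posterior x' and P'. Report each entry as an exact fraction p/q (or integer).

x̄ = F·x = [3, 6]
P̄ = F·P·Fᵀ + Q = [4 6; 6 15]
y = z − H·x̄ = [15]
S = H·P̄·Hᵀ + R = [138]
K = P̄·Hᵀ·S⁻¹ = [-3/23; -15/46]
x' = x̄ + K·y = [24/23, 51/46]
P' = (I − K·H)·P̄ = [38/23 3/23; 3/23 15/46]

x' = [24/23, 51/46]
P' = [38/23 3/23; 3/23 15/46]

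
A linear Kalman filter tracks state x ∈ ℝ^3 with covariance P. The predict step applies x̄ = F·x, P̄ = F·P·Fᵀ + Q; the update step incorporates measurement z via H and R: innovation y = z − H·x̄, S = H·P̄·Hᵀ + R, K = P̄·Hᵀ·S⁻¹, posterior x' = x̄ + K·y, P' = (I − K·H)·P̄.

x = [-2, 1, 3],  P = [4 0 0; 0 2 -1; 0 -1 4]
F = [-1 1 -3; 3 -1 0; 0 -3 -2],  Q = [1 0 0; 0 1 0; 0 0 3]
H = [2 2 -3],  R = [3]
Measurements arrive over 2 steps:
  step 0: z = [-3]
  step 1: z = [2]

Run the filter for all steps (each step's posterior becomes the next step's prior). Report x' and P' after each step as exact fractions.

step 0: x' = [-427/66, -247/33, -183/22], P' = [11975/264 -685/33 1433/88; -685/33 1159/33 104/11; 1433/88 104/11 1525/88]
step 1: x' = [1009292/69763, -1608811/69763, -443045/69763], P' = [20861270/69763 -27696485/69763 -4549872/69763; -27696485/69763 301376251/558104 26634087/279052; -4549872/69763 26634087/279052 2878103/139526]

step 0: x̄ = F·x = [-6, -7, -9]
step 0: P̄ = F·P·Fᵀ + Q = [49 -17 11; -17 39 4; 11 4 25]
step 0: y = z − H·x̄ = [-4]
step 0: S = H·P̄·Hᵀ + R = [264]
step 0: K = P̄·Hᵀ·S⁻¹ = [31/264; 4/33; -15/88]
step 0: x' = x̄ + K·y = [-427/66, -247/33, -183/22]
step 0: P' = (I − K·H)·P̄ = [11975/264 -685/33 1433/88; -685/33 1159/33 104/11; 1433/88 104/11 1525/88]
step 1: x̄ = F·x = [790/33, -787/66, 430/11]
step 1: P̄ = F·P·Fᵀ + Q = [10558/33 -12290/33 386/11; -12290/33 150191/264 9389/44; 386/11 9389/44 11041/22]
step 1: y = z − H·x̄ = [3143/33]
step 1: S = H·P̄·Hᵀ + R = [69763/33]
step 1: K = P̄·Hᵀ·S⁻¹ = [-6938/69763; -16315/139526; -33285/69763]
step 1: x' = x̄ + K·y = [1009292/69763, -1608811/69763, -443045/69763]
step 1: P' = (I − K·H)·P̄ = [20861270/69763 -27696485/69763 -4549872/69763; -27696485/69763 301376251/558104 26634087/279052; -4549872/69763 26634087/279052 2878103/139526]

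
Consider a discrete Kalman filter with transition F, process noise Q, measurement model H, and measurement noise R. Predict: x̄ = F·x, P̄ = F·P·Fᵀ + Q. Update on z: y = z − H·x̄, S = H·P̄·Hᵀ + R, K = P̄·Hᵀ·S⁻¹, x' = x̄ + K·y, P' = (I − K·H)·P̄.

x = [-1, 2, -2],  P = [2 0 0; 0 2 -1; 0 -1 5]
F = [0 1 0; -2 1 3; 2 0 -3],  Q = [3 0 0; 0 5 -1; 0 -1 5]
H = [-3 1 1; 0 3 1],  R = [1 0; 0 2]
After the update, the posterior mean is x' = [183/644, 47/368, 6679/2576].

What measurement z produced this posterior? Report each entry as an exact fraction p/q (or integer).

x̄ = F·x = [2, -2, 4]
P̄ = F·P·Fᵀ + Q = [5 -1 3; -1 54 -51; 3 -51 58]
S = H·P̄·Hᵀ + R = [44 16; 16 240]
K = P̄·Hᵀ·S⁻¹ = [-195/644 13/644; -3/92 171/368; 65/644 -1037/2576]
x' − x̄ = [-1105/644, 783/368, -3625/2576] = K·y
y = (KᵀK)⁻¹·Kᵀ·(x' − x̄) = [6, 5]
z = y + H·x̄ = [6, 5] + [-4, -2] = [2, 3]

z = [2, 3]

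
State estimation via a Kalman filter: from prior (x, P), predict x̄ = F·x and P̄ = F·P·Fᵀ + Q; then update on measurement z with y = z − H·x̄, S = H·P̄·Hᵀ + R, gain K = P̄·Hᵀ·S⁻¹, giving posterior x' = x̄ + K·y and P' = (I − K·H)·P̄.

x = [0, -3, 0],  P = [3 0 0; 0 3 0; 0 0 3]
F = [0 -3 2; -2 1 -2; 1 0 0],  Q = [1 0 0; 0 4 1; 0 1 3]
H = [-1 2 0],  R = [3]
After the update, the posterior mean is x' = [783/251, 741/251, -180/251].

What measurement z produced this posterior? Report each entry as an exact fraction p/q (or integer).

x̄ = F·x = [9, -3, 0]
P̄ = F·P·Fᵀ + Q = [40 -21 0; -21 31 -5; 0 -5 6]
S = H·P̄·Hᵀ + R = [251]
K = P̄·Hᵀ·S⁻¹ = [-82/251; 83/251; -10/251]
x' − x̄ = [-1476/251, 1494/251, -180/251] = K·y
y = (KᵀK)⁻¹·Kᵀ·(x' − x̄) = [18]
z = y + H·x̄ = [18] + [-15] = [3]

z = [3]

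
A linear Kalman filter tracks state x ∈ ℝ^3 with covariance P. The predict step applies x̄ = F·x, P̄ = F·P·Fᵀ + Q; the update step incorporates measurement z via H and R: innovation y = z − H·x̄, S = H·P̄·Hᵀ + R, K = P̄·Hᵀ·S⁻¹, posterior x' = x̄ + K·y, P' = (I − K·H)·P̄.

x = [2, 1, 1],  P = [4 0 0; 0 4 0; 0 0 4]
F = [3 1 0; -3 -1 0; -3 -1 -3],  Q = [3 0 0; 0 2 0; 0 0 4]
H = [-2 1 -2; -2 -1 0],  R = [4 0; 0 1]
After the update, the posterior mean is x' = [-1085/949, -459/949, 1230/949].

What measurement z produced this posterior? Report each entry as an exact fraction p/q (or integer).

x̄ = F·x = [7, -7, -10]
P̄ = F·P·Fᵀ + Q = [43 -40 -40; -40 42 40; -40 40 80]
S = H·P̄·Hᵀ + R = [218 50; 50 55]
K = P̄·Hᵀ·S⁻¹ = [-23/949 -3864/4745; 41/949 3092/4745; -420/949 1072/949]
x' − x̄ = [-7728/949, 6184/949, 10720/949] = K·y
y = (KᵀK)⁻¹·Kᵀ·(x' − x̄) = [0, 10]
z = y + H·x̄ = [0, 10] + [-1, -7] = [-1, 3]

z = [-1, 3]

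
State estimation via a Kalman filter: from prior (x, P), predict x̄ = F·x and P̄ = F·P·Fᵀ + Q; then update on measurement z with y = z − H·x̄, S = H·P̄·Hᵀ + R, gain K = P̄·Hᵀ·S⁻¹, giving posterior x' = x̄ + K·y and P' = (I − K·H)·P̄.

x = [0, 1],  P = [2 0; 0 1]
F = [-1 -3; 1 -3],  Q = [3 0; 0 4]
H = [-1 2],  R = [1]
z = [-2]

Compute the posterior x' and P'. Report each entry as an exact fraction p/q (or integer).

x̄ = F·x = [-3, -3]
P̄ = F·P·Fᵀ + Q = [14 7; 7 15]
y = z − H·x̄ = [1]
S = H·P̄·Hᵀ + R = [47]
K = P̄·Hᵀ·S⁻¹ = [0; 23/47]
x' = x̄ + K·y = [-3, -118/47]
P' = (I − K·H)·P̄ = [14 7; 7 176/47]

x' = [-3, -118/47]
P' = [14 7; 7 176/47]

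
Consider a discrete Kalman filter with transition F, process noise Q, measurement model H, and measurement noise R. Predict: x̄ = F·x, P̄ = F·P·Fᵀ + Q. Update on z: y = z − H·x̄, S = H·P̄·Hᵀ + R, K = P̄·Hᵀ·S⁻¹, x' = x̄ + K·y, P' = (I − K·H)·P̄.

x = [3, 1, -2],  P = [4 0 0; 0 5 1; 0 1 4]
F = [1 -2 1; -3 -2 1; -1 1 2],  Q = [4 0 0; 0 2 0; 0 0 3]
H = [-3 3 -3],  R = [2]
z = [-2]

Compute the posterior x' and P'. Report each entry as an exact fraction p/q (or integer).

x̄ = F·x = [-1, -13, -6]
P̄ = F·P·Fᵀ + Q = [28 8 -9; 8 58 7; -9 7 32]
y = z − H·x̄ = [16]
S = H·P̄·Hᵀ + R = [632]
K = P̄·Hᵀ·S⁻¹ = [-33/632; 129/632; -6/79]
x' = x̄ + K·y = [-145/79, -769/79, -570/79]
P' = (I − K·H)·P̄ = [16607/632 9313/632 -909/79; 9313/632 20015/632 1327/79; -909/79 1327/79 2240/79]

x' = [-145/79, -769/79, -570/79]
P' = [16607/632 9313/632 -909/79; 9313/632 20015/632 1327/79; -909/79 1327/79 2240/79]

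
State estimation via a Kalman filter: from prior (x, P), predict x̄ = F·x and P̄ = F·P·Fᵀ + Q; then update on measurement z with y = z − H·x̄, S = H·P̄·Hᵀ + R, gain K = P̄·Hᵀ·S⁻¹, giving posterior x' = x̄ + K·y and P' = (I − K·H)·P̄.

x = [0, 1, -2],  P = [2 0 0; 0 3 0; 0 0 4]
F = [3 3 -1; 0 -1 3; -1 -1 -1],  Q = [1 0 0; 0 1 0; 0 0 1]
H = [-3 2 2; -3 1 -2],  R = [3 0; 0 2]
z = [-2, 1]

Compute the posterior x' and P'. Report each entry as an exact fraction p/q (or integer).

x' = [6555/56521, -6822/56521, -34804/56521]
P' = [113817/56521 214801/56521 -68698/56521; 214801/56521 435275/56521 -134204/56521; -68698/56521 -134204/56521 56480/56521]

x̄ = F·x = [5, -7, 1]
P̄ = F·P·Fᵀ + Q = [50 -21 -11; -21 40 -9; -11 -9 10]
y = z − H·x̄ = [25, 25]
S = H·P̄·Hᵀ + R = [965 697; 697 562]
K = P̄·Hᵀ·S⁻¹ = [-16415/56521 5373/56521; -14087/56521 29640/56521; 16882/56521 -20535/56521]
x' = x̄ + K·y = [6555/56521, -6822/56521, -34804/56521]
P' = (I − K·H)·P̄ = [113817/56521 214801/56521 -68698/56521; 214801/56521 435275/56521 -134204/56521; -68698/56521 -134204/56521 56480/56521]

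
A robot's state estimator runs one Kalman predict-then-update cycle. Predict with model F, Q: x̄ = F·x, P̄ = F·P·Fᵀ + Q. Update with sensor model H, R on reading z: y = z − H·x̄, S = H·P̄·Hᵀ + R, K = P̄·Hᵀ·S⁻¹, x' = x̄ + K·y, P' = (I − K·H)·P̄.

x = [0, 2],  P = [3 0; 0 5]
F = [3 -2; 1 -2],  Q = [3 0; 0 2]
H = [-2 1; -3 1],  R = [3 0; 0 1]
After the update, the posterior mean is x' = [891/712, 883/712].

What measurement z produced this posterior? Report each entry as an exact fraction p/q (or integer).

x̄ = F·x = [-4, -4]
P̄ = F·P·Fᵀ + Q = [50 29; 29 25]
S = H·P̄·Hᵀ + R = [112 180; 180 302]
K = P̄·Hᵀ·S⁻¹ = [169/712 -193/356; 597/712 -251/356]
x' − x̄ = [3739/712, 3731/712] = K·y
y = (KᵀK)⁻¹·Kᵀ·(x' − x̄) = [-3, -11]
z = y + H·x̄ = [-3, -11] + [4, 8] = [1, -3]

z = [1, -3]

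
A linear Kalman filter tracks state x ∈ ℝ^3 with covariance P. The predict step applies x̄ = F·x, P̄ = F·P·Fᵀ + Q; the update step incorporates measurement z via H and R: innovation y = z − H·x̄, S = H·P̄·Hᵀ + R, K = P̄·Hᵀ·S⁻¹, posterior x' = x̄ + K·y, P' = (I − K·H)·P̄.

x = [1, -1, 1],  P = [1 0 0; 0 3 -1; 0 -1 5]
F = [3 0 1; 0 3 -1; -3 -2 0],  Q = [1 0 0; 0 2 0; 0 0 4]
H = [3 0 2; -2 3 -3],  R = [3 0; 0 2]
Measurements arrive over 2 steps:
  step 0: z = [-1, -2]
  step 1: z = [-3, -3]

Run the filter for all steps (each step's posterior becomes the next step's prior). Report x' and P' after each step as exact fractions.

step 0: x̄ = F·x = [4, -4, -1]
step 0: P̄ = F·P·Fᵀ + Q = [15 -8 -7; -8 40 -20; -7 -20 25]
step 0: y = z − H·x̄ = [-11, 15]
step 0: S = H·P̄·Hᵀ + R = [154 -341; -341 1019]
step 0: K = P̄·Hᵀ·S⁻¹ = [20336/40645 499/3695; 324/8129 152/739; -2342/8129 -159/739]
step 0: x' = x̄ + K·y = [1929/3695, -1000/739, -782/739]
step 0: P' = (I − K·H)·P̄ = [160396/40645 -19900/8129 -42018/8129; -19900/8129 18184/8129 30336/8129; -42018/8129 30336/8129 59514/8129]
step 1: x̄ = F·x = [1877/3695, -2218/739, 4213/3695]
step 1: P̄ = F·P·Fᵀ + Q = [521239/40645 -21552/8129 -519654/40645; -21552/8129 57412/8129 4614/8129; -519654/40645 4614/8129 775824/40645]
step 1: y = z − H·x̄ = [-25142/3695, 38578/3695]
step 1: S = H·P̄·Hᵀ + R = [1680534/40645 -168936/3695; -168936/3695 579474/3695]
step 1: K = P̄·Hᵀ·S⁻¹ = [15179093/29765118 887900/4960853; 72214/4960853 805151/4960853; -1579939/4960853 -1409279/4960853]
step 1: x' = x̄ + K·y = [-16271068/14882559, -6974384/4960853, 1693027/4960853]
step 1: P' = (I − K·H)·P̄ = [53515499/9921706 -17911418/4960853 -36341851/4960853; -17911418/4960853 15571270/4960853 26975448/4960853; -36341851/4960853 26975448/4960853 52142868/4960853]

step 0: x' = [1929/3695, -1000/739, -782/739], P' = [160396/40645 -19900/8129 -42018/8129; -19900/8129 18184/8129 30336/8129; -42018/8129 30336/8129 59514/8129]
step 1: x' = [-16271068/14882559, -6974384/4960853, 1693027/4960853], P' = [53515499/9921706 -17911418/4960853 -36341851/4960853; -17911418/4960853 15571270/4960853 26975448/4960853; -36341851/4960853 26975448/4960853 52142868/4960853]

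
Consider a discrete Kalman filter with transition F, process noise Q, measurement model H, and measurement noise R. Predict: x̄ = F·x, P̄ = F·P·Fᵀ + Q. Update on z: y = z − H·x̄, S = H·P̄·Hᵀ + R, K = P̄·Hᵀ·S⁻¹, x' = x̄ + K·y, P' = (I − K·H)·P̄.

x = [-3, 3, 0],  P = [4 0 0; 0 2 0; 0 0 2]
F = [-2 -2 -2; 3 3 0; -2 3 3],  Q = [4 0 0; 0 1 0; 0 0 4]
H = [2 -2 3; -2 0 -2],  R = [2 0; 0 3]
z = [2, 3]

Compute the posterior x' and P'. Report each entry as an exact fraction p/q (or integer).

x̄ = F·x = [0, 0, 15]
P̄ = F·P·Fᵀ + Q = [36 -36 -8; -36 55 -6; -8 -6 56]
y = z − H·x̄ = [-43, 33]
S = H·P̄·Hᵀ + R = [1134 -568; -568 307]
K = P̄·Hᵀ·S⁻¹ = [2516/12757 2328/12757; -6844/12757 -9172/12757; -2090/12757 -7856/12757]
x' = x̄ + K·y = [-31364/12757, -8384/12757, 21977/12757]
P' = (I − K·H)·P̄ = [287700/12757 -151604/12757 -291192/12757; -151604/12757 103283/12757 165362/12757; -291192/12757 165362/12757 302976/12757]

x' = [-31364/12757, -8384/12757, 21977/12757]
P' = [287700/12757 -151604/12757 -291192/12757; -151604/12757 103283/12757 165362/12757; -291192/12757 165362/12757 302976/12757]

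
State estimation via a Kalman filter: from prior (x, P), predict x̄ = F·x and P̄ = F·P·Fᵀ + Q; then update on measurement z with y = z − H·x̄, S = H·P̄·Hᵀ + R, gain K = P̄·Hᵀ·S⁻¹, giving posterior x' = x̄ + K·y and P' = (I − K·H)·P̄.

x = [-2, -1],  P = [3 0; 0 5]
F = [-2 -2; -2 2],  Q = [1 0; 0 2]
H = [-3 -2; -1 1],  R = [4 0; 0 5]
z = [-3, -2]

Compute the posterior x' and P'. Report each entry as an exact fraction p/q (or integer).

x' = [41039/28487, -15640/28487]
P' = [26052/28487 -27668/28487; -27668/28487 52522/28487]

x̄ = F·x = [6, 2]
P̄ = F·P·Fᵀ + Q = [33 -8; -8 34]
y = z − H·x̄ = [19, 2]
S = H·P̄·Hᵀ + R = [341 39; 39 88]
K = P̄·Hᵀ·S⁻¹ = [-5705/28487 -10744/28487; -5510/28487 16038/28487]
x' = x̄ + K·y = [41039/28487, -15640/28487]
P' = (I − K·H)·P̄ = [26052/28487 -27668/28487; -27668/28487 52522/28487]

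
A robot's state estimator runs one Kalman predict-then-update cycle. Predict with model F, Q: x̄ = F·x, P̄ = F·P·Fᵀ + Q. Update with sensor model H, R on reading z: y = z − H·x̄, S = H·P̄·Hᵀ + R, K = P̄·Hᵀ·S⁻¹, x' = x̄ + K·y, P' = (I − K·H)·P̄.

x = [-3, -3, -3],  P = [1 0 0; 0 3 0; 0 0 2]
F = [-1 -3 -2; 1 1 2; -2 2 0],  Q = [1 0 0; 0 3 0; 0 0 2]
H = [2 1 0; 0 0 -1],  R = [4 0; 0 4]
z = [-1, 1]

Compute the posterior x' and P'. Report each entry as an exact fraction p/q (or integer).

x̄ = F·x = [18, -12, 0]
P̄ = F·P·Fᵀ + Q = [37 -18 -16; -18 15 4; -16 4 18]
y = z − H·x̄ = [-25, 1]
S = H·P̄·Hᵀ + R = [95 28; 28 22]
K = P̄·Hᵀ·S⁻¹ = [392/653 -24/653; -175/653 104/653; -56/653 -463/653]
x' = x̄ + K·y = [1930/653, -3357/653, 937/653]
P' = (I − K·H)·P̄ = [2593/653 -3618/653 96/653; -3618/653 6536/653 -416/653; 96/653 -416/653 1852/653]

x' = [1930/653, -3357/653, 937/653]
P' = [2593/653 -3618/653 96/653; -3618/653 6536/653 -416/653; 96/653 -416/653 1852/653]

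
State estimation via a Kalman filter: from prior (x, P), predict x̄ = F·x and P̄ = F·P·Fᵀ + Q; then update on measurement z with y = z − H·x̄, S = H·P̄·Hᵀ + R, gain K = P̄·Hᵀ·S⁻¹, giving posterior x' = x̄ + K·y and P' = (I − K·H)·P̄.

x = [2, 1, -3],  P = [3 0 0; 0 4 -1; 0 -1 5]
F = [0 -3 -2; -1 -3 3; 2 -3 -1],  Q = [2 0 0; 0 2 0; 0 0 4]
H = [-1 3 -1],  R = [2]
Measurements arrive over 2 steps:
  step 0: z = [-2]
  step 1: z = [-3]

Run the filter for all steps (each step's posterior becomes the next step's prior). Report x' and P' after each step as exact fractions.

step 0: x' = [155/929, 248/929, 2541/929], P' = [39598/929 24153/929 32973/929; 24153/929 17092/929 26559/929; 32973/929 26559/929 46754/929]
step 1: x' = [1946278/275609, 661988/275609, 860161/275609], P' = [718576771/2756090 124718828/1378045 31885939/2756090; 124718828/1378045 44411328/1378045 8125292/1378045; 31885939/2756090 8125292/1378045 17885351/2756090]

step 0: x̄ = F·x = [3, -14, 4]
step 0: P̄ = F·P·Fᵀ + Q = [46 9 37; 9 104 21; 37 21 51]
step 0: y = z − H·x̄ = [47]
step 0: S = H·P̄·Hᵀ + R = [929]
step 0: K = P̄·Hᵀ·S⁻¹ = [-56/929; 282/929; -25/929]
step 0: x' = x̄ + K·y = [155/929, 248/929, 2541/929]
step 0: P' = (I − K·H)·P̄ = [39598/929 24153/929 32973/929; 24153/929 17092/929 26559/929; 32973/929 26559/929 46754/929]
step 1: x̄ = F·x = [-5826/929, 6724/929, -2975/929]
step 1: P̄ = F·P·Fᵀ + Q = [661410/929 -67968/929 209557/929; -67968/929 85088/929 -66632/929; 209557/929 -66632/929 100316/929]
step 1: y = z − H·x̄ = [-31760/929]
step 1: S = H·P̄·Hᵀ + R = [2756090/929]
step 1: K = P̄·Hᵀ·S⁻¹ = [-1074871/2756090; 194932/1378045; -509769/2756090]
step 1: x' = x̄ + K·y = [1946278/275609, 661988/275609, 860161/275609]
step 1: P' = (I − K·H)·P̄ = [718576771/2756090 124718828/1378045 31885939/2756090; 124718828/1378045 44411328/1378045 8125292/1378045; 31885939/2756090 8125292/1378045 17885351/2756090]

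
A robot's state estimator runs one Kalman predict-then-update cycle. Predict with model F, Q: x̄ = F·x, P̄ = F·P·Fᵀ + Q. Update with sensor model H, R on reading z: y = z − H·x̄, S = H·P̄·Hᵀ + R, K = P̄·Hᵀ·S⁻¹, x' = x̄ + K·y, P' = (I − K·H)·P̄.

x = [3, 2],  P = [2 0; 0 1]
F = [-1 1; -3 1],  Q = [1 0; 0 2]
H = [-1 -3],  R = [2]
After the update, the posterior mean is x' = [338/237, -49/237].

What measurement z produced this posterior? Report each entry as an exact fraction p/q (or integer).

x̄ = F·x = [-1, -7]
P̄ = F·P·Fᵀ + Q = [4 7; 7 21]
S = H·P̄·Hᵀ + R = [237]
K = P̄·Hᵀ·S⁻¹ = [-25/237; -70/237]
x' − x̄ = [575/237, 1610/237] = K·y
y = (KᵀK)⁻¹·Kᵀ·(x' − x̄) = [-23]
z = y + H·x̄ = [-23] + [22] = [-1]

z = [-1]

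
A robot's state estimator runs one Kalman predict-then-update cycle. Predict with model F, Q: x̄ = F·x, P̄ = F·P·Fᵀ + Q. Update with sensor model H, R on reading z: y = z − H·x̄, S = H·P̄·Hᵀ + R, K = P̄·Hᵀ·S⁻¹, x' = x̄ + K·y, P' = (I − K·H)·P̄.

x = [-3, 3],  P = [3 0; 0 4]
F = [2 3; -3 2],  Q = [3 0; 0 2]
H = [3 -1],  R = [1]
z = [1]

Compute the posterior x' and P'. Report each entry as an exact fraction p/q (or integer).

x' = [348/67, 978/67]
P' = [330/67 969/67; 969/67 20376/469]

x̄ = F·x = [3, 15]
P̄ = F·P·Fᵀ + Q = [51 6; 6 45]
y = z − H·x̄ = [7]
S = H·P̄·Hᵀ + R = [469]
K = P̄·Hᵀ·S⁻¹ = [21/67; -27/469]
x' = x̄ + K·y = [348/67, 978/67]
P' = (I − K·H)·P̄ = [330/67 969/67; 969/67 20376/469]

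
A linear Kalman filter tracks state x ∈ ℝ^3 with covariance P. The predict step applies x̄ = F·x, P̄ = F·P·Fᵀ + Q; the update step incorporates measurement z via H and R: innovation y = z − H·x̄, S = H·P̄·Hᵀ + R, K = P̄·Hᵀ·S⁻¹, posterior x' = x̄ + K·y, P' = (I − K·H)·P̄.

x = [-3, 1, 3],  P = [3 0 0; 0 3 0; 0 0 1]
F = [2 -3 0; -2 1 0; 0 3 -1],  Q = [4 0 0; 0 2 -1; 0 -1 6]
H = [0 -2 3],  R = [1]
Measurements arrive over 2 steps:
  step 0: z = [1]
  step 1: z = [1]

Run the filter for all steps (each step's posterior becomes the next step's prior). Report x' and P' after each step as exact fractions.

step 0: x' = [-344/31, 601/93, 430/93], P' = [1164/31 -2083/93 -1393/93; -2083/93 4643/279 3092/279; -1393/93 3092/279 2090/279]
step 1: x' = [-963411/27673, 616885/27673, 419829/27673], P' = [29142091/55346 -9294015/27673 -12383117/55346; -9294015/27673 6020587/27673 4009538/27673; -12383117/55346 4009538/27673 5346587/55346]

step 0: x̄ = F·x = [-9, 7, 0]
step 0: P̄ = F·P·Fᵀ + Q = [43 -21 -27; -21 17 8; -27 8 34]
step 0: y = z − H·x̄ = [15]
step 0: S = H·P̄·Hᵀ + R = [279]
step 0: K = P̄·Hᵀ·S⁻¹ = [-13/93; -10/279; 86/279]
step 0: x' = x̄ + K·y = [-344/31, 601/93, 430/93]
step 0: P' = (I − K·H)·P̄ = [1164/31 -2083/93 -1393/93; -2083/93 4643/279 3092/279; -1393/93 3092/279 2090/279]
step 1: x̄ = F·x = [-1289/31, 2665/93, 1373/93]
step 1: P̄ = F·P·Fᵀ + Q = [17755/31 -35275/93 -20549/93; -35275/93 72101/279 39694/279; -20549/93 39694/279 26999/279]
step 1: y = z − H·x̄ = [1304/93]
step 1: S = H·P̄·Hᵀ + R = [55346/279]
step 1: K = P̄·Hᵀ·S⁻¹ = [26709/55346; -12560/27673; 1609/55346]
step 1: x' = x̄ + K·y = [-963411/27673, 616885/27673, 419829/27673]
step 1: P' = (I − K·H)·P̄ = [29142091/55346 -9294015/27673 -12383117/55346; -9294015/27673 6020587/27673 4009538/27673; -12383117/55346 4009538/27673 5346587/55346]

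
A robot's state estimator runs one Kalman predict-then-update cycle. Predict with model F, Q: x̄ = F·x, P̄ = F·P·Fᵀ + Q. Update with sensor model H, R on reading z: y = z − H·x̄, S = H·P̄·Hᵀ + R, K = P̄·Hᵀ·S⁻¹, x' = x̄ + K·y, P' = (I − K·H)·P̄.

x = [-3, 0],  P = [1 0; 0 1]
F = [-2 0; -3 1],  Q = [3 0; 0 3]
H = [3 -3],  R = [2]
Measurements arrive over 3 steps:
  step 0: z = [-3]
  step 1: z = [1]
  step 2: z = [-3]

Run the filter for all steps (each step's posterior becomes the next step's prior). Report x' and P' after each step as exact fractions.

step 0: x' = [231/37, 270/37], P' = [509/74 507/74; 507/74 521/74]
step 1: x' = [-12705/1072, -13011/1072], P' = [62531/2144 62313/2144; 62313/2144 62555/2144]
step 2: x' = [718671/31051, 748344/31051], P' = [3677905/31051 3674907/31051; 3674907/31051 3678571/31051]

step 0: x̄ = F·x = [6, 9]
step 0: P̄ = F·P·Fᵀ + Q = [7 6; 6 13]
step 0: y = z − H·x̄ = [6]
step 0: S = H·P̄·Hᵀ + R = [74]
step 0: K = P̄·Hᵀ·S⁻¹ = [3/74; -21/74]
step 0: x' = x̄ + K·y = [231/37, 270/37]
step 0: P' = (I − K·H)·P̄ = [509/74 507/74; 507/74 521/74]
step 1: x̄ = F·x = [-462/37, -423/37]
step 1: P̄ = F·P·Fᵀ + Q = [1129/37 1020/37; 1020/37 1141/37]
step 1: y = z − H·x̄ = [154/37]
step 1: S = H·P̄·Hᵀ + R = [2144/37]
step 1: K = P̄·Hᵀ·S⁻¹ = [327/2144; -363/2144]
step 1: x' = x̄ + K·y = [-12705/1072, -13011/1072]
step 1: P' = (I − K·H)·P̄ = [62531/2144 62313/2144; 62313/2144 62555/2144]
step 2: x̄ = F·x = [12705/536, 1569/67]
step 2: P̄ = F·P·Fᵀ + Q = [64139/536 7830/67; 7830/67 8059/67]
step 2: y = z − H·x̄ = [-2067/536]
step 2: S = H·P̄·Hᵀ + R = [31051/536]
step 2: K = P̄·Hᵀ·S⁻¹ = [4497/31051; -5496/31051]
step 2: x' = x̄ + K·y = [718671/31051, 748344/31051]
step 2: P' = (I − K·H)·P̄ = [3677905/31051 3674907/31051; 3674907/31051 3678571/31051]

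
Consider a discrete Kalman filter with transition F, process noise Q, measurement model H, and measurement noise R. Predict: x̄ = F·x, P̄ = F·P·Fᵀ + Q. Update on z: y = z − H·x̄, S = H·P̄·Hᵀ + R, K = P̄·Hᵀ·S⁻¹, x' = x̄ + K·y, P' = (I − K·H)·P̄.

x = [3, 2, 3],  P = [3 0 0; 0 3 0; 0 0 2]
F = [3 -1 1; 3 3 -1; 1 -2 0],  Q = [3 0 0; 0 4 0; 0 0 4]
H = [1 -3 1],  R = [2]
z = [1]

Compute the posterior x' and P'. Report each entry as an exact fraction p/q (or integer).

x̄ = F·x = [10, 12, -1]
P̄ = F·P·Fᵀ + Q = [35 16 15; 16 60 -9; 15 -9 19]
y = z − H·x̄ = [28]
S = H·P̄·Hᵀ + R = [584]
K = P̄·Hᵀ·S⁻¹ = [1/292; -173/584; 61/584]
x' = x̄ + K·y = [737/73, 541/146, 281/146]
P' = (I − K·H)·P̄ = [5109/146 4845/292 4319/292; 4845/292 5111/584 5297/584; 4319/292 5297/584 7375/584]

x' = [737/73, 541/146, 281/146]
P' = [5109/146 4845/292 4319/292; 4845/292 5111/584 5297/584; 4319/292 5297/584 7375/584]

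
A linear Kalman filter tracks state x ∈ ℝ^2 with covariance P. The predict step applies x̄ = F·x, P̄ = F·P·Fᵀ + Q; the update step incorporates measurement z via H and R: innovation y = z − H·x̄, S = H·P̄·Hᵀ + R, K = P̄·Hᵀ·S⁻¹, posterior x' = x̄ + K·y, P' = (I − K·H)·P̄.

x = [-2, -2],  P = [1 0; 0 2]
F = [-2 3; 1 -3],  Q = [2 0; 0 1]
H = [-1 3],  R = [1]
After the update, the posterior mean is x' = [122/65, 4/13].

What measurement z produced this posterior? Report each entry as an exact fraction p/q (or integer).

x̄ = F·x = [-2, 4]
P̄ = F·P·Fᵀ + Q = [24 -20; -20 20]
S = H·P̄·Hᵀ + R = [325]
K = P̄·Hᵀ·S⁻¹ = [-84/325; 16/65]
x' − x̄ = [252/65, -48/13] = K·y
y = (KᵀK)⁻¹·Kᵀ·(x' − x̄) = [-15]
z = y + H·x̄ = [-15] + [14] = [-1]

z = [-1]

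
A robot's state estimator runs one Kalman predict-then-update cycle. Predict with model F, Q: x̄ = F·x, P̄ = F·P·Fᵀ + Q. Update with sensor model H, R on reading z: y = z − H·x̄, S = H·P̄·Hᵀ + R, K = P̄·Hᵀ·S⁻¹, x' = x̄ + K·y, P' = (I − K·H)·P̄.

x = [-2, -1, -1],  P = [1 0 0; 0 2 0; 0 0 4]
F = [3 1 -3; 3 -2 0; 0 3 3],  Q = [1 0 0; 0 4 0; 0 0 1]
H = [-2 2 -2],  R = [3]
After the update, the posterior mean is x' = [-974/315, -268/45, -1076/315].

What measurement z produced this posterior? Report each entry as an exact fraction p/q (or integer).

x̄ = F·x = [-4, -4, -6]
P̄ = F·P·Fᵀ + Q = [48 5 -30; 5 21 -12; -30 -12 55]
S = H·P̄·Hᵀ + R = [315]
K = P̄·Hᵀ·S⁻¹ = [-26/315; 8/45; -74/315]
x' − x̄ = [286/315, -88/45, 814/315] = K·y
y = (KᵀK)⁻¹·Kᵀ·(x' − x̄) = [-11]
z = y + H·x̄ = [-11] + [12] = [1]

z = [1]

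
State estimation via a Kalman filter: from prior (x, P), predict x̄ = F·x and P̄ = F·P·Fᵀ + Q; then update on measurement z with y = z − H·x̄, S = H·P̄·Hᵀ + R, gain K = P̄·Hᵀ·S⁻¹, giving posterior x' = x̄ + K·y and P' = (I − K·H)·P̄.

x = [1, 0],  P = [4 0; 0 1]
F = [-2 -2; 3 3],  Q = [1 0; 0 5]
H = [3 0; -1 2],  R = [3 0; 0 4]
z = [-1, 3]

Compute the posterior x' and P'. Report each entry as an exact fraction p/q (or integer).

x' = [-19/47, 173/141]
P' = [228/799 60/799; 60/799 2150/2397]

x̄ = F·x = [-2, 3]
P̄ = F·P·Fᵀ + Q = [21 -30; -30 50]
y = z − H·x̄ = [5, -5]
S = H·P̄·Hᵀ + R = [192 -243; -243 345]
K = P̄·Hᵀ·S⁻¹ = [228/799 -27/799; 60/799 1030/2397]
x' = x̄ + K·y = [-19/47, 173/141]
P' = (I − K·H)·P̄ = [228/799 60/799; 60/799 2150/2397]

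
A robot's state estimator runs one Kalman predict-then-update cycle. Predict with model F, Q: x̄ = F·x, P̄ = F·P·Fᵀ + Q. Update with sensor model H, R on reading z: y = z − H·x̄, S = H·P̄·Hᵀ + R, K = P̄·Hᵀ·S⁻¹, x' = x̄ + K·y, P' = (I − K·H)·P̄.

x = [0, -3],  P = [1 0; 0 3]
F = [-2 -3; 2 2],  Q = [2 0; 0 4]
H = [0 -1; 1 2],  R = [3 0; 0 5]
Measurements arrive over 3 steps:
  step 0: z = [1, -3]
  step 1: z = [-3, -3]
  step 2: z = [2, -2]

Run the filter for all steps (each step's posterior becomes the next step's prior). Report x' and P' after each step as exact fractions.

step 0: x̄ = F·x = [9, -6]
step 0: P̄ = F·P·Fᵀ + Q = [33 -22; -22 20]
step 0: y = z − H·x̄ = [-5, 0]
step 0: S = H·P̄·Hᵀ + R = [23 -18; -18 30]
step 0: K = P̄·Hᵀ·S⁻¹ = [77/61 143/366; -46/61 9/61]
step 0: x' = x̄ + K·y = [164/61, -136/61]
step 0: P' = (I − K·H)·P̄ = [3487/366 -231/61; -231/61 138/61]
step 1: x̄ = F·x = [80/61, 56/61]
step 1: P̄ = F·P·Fᵀ + Q = [2750/183 -2528/183; -2528/183 3818/183]
step 1: y = z − H·x̄ = [-127/61, -375/61]
step 1: S = H·P̄·Hᵀ + R = [4367/183 -5108/183; -5108/183 8825/183]
step 1: K = P̄·Hᵀ·S⁻¹ = [57544/68017 15534/68017; -41542/68017 15324/68017]
step 1: x' = x̄ + K·y = [-126098/68017, 54726/68017]
step 1: P' = (I − K·H)·P̄ = [422934/68017 -172632/68017; -172632/68017 124626/68017]
step 2: x̄ = F·x = [88018/68017, -142744/68017]
step 2: P̄ = F·P·Fᵀ + Q = [877820/68017 -713172/68017; -713172/68017 1081252/68017]
step 2: y = z − H·x̄ = [-6710/68017, 61436/68017]
step 2: S = H·P̄·Hᵀ + R = [1285303/68017 -1449332/68017; -1449332/68017 2690225/68017]
step 2: K = P̄·Hᵀ·S⁻¹ = [16519396/19953703 4831196/19953703; -11883028/19953703 4347996/19953703]
step 2: x' = x̄ + K·y = [28555350/19953703, -36776288/19953703]
step 2: P' = (I − K·H)·P̄ = [123272356/19953703 -49558188/19953703; -49558188/19953703 35649084/19953703]

step 0: x' = [164/61, -136/61], P' = [3487/366 -231/61; -231/61 138/61]
step 1: x' = [-126098/68017, 54726/68017], P' = [422934/68017 -172632/68017; -172632/68017 124626/68017]
step 2: x' = [28555350/19953703, -36776288/19953703], P' = [123272356/19953703 -49558188/19953703; -49558188/19953703 35649084/19953703]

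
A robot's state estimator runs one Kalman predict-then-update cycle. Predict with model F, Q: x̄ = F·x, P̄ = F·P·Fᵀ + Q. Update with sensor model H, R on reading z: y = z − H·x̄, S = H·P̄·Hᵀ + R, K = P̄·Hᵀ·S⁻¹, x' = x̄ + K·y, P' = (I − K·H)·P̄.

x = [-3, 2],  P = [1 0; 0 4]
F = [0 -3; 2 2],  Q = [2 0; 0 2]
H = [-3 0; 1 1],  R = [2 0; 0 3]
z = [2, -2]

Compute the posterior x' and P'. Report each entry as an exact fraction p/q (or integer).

x' = [-188/283, -726/283]
P' = [187/849 -166/849; -166/849 1918/849]

x̄ = F·x = [-6, -2]
P̄ = F·P·Fᵀ + Q = [38 -24; -24 22]
y = z − H·x̄ = [-16, 6]
S = H·P̄·Hᵀ + R = [344 -42; -42 15]
K = P̄·Hᵀ·S⁻¹ = [-187/566 7/849; 83/283 584/849]
x' = x̄ + K·y = [-188/283, -726/283]
P' = (I − K·H)·P̄ = [187/849 -166/849; -166/849 1918/849]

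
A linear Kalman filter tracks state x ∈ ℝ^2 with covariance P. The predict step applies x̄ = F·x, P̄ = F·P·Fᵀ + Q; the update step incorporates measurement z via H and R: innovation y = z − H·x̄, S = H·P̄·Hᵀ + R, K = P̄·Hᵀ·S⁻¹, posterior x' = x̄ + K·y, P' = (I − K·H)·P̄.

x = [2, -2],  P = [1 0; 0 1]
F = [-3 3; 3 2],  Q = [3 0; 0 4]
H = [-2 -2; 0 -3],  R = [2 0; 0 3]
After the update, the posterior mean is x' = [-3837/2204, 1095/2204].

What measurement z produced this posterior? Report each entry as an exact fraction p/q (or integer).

x̄ = F·x = [-12, 2]
P̄ = F·P·Fᵀ + Q = [21 -3; -3 17]
S = H·P̄·Hᵀ + R = [130 84; 84 156]
K = P̄·Hᵀ·S⁻¹ = [-531/1102 699/2204; -7/1102 -713/2204]
x' − x̄ = [22611/2204, -3313/2204] = K·y
y = (KᵀK)⁻¹·Kᵀ·(x' − x̄) = [-18, 5]
z = y + H·x̄ = [-18, 5] + [20, -6] = [2, -1]

z = [2, -1]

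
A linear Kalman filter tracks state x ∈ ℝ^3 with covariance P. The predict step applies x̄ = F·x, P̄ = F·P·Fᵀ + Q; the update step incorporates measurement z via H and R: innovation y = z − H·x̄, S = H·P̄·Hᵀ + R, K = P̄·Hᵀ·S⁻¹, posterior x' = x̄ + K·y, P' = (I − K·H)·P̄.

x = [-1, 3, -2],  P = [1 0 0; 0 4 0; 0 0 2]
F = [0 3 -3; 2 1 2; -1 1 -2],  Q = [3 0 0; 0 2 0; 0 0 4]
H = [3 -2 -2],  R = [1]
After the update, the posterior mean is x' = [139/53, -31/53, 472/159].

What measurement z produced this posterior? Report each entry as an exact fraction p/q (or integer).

z = [3]

x̄ = F·x = [15, -3, 8]
P̄ = F·P·Fᵀ + Q = [57 0 24; 0 18 -6; 24 -6 17]
S = H·P̄·Hᵀ + R = [318]
K = P̄·Hᵀ·S⁻¹ = [41/106; -4/53; 25/159]
x' − x̄ = [-656/53, 128/53, -800/159] = K·y
y = (KᵀK)⁻¹·Kᵀ·(x' − x̄) = [-32]
z = y + H·x̄ = [-32] + [35] = [3]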